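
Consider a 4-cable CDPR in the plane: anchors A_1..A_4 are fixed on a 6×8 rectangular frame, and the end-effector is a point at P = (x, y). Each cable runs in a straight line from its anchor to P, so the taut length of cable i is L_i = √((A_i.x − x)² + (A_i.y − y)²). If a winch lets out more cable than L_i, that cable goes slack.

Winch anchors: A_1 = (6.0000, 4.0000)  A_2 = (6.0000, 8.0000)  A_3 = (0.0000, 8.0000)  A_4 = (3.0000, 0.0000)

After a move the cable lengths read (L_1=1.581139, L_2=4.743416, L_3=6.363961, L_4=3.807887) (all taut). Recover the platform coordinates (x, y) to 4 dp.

each cable: (A_i−P)·(A_i−P) = L_i²; let q_i = ‖A_i‖²−L_i²
q_1 = 36.0000+16.0000−2.5000 = 49.5000
row 1: 0.0000x − 8.0000y = -28.0000  (q_2=77.5000)
row 2: 12.0000x − 8.0000y = 26.0000  (q_3=23.5000)
row 3: 6.0000x + 8.0000y = 55.0000  (q_4=-5.5000)
Cramer on rows 1–2 → x = 4.5000, y = 3.5000
check cable 4: ‖A_4−P‖² = 14.5000 ≈ L_4² = 14.5000 ✓

(4.5000, 3.5000)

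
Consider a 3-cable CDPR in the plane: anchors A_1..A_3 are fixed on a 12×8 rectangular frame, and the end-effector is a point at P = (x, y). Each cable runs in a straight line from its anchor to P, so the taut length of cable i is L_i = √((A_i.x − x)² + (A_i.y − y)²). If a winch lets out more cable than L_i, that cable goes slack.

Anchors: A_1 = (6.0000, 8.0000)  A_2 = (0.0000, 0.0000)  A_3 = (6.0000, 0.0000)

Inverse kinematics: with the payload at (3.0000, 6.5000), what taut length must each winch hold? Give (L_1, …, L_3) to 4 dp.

L_1: Δ = A_1−P = (3.0000, 1.5000) → ‖Δ‖ = √11.2500 = 3.3541
L_2: Δ = A_2−P = (-3.0000, -6.5000) → ‖Δ‖ = √51.2500 = 7.1589
L_3: Δ = A_3−P = (3.0000, -6.5000) → ‖Δ‖ = √51.2500 = 7.1589

(3.3541, 7.1589, 7.1589)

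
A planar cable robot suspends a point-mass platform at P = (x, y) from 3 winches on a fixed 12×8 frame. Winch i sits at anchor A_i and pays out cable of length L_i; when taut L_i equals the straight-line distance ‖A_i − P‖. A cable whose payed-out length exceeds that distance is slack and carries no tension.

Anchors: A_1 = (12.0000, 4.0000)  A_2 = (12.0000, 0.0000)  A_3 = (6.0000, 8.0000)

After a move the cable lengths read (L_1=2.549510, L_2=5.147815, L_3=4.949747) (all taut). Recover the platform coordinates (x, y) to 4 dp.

(9.5000, 4.5000)

expand ‖A_i−P‖²=L_i² and subtract eq 1 (k_i ≔ ‖A_i‖²−L_i²)
k_1 = 144.0000+16.0000−6.5000 = 153.5000
eq1−eq2 → [0.0000  8.0000]·P = 36.0000
eq1−eq3 → [12.0000  -8.0000]·P = 78.0000
2×2 solve → P = (9.5000, 4.5000)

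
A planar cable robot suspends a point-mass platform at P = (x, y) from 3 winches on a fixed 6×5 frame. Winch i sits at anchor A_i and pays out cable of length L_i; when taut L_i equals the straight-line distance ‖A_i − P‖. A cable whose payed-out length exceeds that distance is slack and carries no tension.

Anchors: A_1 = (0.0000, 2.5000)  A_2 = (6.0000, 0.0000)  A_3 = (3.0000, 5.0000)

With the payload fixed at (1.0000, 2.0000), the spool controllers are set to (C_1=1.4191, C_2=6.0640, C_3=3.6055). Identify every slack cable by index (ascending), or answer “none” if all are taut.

1, 2

cable 1: √((-1.0000)²+(0.5000)²)=1.1180, C_1=1.4191: slack
cable 2: √((5.0000)²+(-2.0000)²)=5.3852, C_2=6.0640: slack
cable 3: √((2.0000)²+(3.0000)²)=3.6056, C_3=3.6055: taut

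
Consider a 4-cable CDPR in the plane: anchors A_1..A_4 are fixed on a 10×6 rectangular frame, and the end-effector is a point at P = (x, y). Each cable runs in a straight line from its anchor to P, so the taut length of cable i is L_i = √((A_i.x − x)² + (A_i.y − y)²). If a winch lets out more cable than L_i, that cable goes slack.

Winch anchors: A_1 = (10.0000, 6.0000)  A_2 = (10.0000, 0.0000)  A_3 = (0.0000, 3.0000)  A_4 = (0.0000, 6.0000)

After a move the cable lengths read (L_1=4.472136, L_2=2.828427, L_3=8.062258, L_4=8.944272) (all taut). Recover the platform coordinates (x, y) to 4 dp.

circle eqns → linear via eq_j − eq_1; set q_j = A_j·A_j − L_j²
q_1 = 100.0000+36.0000−20.0000 = 116.0000
0.0000·x + 12.0000·y = q_1−q_2 = 24.0000
20.0000·x + 6.0000·y = q_1−q_3 = 172.0000
20.0000·x + 0.0000·y = q_1−q_4 = 160.0000
solve first two rows → x=8.0000, y=2.0000
check cable 4: ‖A_4−P‖² = 80.0000 ≈ L_4² = 80.0000 ✓

(8.0000, 2.0000)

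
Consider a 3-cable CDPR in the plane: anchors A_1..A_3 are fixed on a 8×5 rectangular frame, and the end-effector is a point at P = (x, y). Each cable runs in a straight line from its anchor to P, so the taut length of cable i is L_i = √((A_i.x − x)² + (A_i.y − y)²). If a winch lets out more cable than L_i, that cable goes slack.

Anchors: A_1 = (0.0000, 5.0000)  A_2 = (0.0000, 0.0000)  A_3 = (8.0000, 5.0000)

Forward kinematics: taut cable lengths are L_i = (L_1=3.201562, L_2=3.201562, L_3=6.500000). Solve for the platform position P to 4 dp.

(2.0000, 2.5000)

each cable: (A_i−P)·(A_i−P) = L_i²; let q_i = ‖A_i‖²−L_i²
q_1 = 0.0000+25.0000−10.2500 = 14.7500
row 1: 0.0000x + 10.0000y = 25.0000  (q_2=-10.2500)
row 2: -16.0000x + 0.0000y = -32.0000  (q_3=46.7500)
Cramer on rows 1–2 → x = 2.0000, y = 2.5000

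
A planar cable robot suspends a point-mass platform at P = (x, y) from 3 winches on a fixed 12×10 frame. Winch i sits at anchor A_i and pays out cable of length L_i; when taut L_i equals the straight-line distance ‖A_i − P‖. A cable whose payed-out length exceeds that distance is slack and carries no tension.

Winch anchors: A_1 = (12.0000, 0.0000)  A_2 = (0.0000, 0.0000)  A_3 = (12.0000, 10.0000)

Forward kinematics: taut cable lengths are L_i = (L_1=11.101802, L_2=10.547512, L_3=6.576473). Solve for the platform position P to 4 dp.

(5.5000, 9.0000)

each cable: (A_i−P)·(A_i−P) = L_i²; let c_i = ‖A_i‖²−L_i²
c_1 = 144.0000+0.0000−123.2500 = 20.7500
row 1: 24.0000x + 0.0000y = 132.0000  (c_2=-111.2500)
row 2: 0.0000x − 20.0000y = -180.0000  (c_3=200.7500)
Cramer on rows 1–2 → x = 5.5000, y = 9.0000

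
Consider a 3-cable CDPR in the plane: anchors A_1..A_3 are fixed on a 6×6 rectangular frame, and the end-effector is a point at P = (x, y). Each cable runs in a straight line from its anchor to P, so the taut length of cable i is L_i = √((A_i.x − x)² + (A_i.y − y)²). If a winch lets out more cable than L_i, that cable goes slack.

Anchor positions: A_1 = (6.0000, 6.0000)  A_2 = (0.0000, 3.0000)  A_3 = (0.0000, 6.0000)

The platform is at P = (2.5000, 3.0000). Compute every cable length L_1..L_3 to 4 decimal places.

(4.6098, 2.5000, 3.9051)

L_1 = √((6.0000−2.5000)² + (6.0000−3.0000)²) = 4.6098
L_2 = √((0.0000−2.5000)² + (3.0000−3.0000)²) = 2.5000
L_3 = √((0.0000−2.5000)² + (6.0000−3.0000)²) = 3.9051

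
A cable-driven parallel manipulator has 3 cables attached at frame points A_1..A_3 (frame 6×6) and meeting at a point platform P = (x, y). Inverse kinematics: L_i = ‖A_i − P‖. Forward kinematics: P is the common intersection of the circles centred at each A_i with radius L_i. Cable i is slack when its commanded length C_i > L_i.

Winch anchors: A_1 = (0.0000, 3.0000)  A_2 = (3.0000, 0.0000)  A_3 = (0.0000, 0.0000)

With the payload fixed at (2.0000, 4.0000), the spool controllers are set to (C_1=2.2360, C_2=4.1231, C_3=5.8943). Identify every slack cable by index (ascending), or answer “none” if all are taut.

cable 1: L_1 = ‖A_1−P‖ = 2.2361;  C_1 = 2.2360 → taut
cable 2: L_2 = ‖A_2−P‖ = 4.1231;  C_2 = 4.1231 → taut
cable 3: L_3 = ‖A_3−P‖ = 4.4721;  C_3 = 5.8943 → slack

3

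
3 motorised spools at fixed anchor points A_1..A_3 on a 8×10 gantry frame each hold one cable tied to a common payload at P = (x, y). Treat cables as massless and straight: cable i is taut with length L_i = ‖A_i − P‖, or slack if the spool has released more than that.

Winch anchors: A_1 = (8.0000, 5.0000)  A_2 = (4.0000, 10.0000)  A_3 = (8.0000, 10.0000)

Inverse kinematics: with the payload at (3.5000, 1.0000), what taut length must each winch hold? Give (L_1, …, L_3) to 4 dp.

L_1: Δ = A_1−P = (4.5000, 4.0000) → ‖Δ‖ = √36.2500 = 6.0208
L_2: Δ = A_2−P = (0.5000, 9.0000) → ‖Δ‖ = √81.2500 = 9.0139
L_3: Δ = A_3−P = (4.5000, 9.0000) → ‖Δ‖ = √101.2500 = 10.0623

(6.0208, 9.0139, 10.0623)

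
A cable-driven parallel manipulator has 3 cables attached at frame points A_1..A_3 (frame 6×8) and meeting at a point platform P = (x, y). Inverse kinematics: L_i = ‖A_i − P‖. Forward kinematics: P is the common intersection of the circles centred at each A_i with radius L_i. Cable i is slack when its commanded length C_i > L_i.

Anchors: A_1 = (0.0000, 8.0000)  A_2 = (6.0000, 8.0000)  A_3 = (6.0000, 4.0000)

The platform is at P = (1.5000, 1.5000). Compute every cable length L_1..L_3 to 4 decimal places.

(6.6708, 7.9057, 5.1478)

cable 1: Δx=-1.5000, Δy=6.5000; L_1 = √(Δx²+Δy²) = 6.6708
cable 2: Δx=4.5000, Δy=6.5000; L_2 = √(Δx²+Δy²) = 7.9057
cable 3: Δx=4.5000, Δy=2.5000; L_3 = √(Δx²+Δy²) = 5.1478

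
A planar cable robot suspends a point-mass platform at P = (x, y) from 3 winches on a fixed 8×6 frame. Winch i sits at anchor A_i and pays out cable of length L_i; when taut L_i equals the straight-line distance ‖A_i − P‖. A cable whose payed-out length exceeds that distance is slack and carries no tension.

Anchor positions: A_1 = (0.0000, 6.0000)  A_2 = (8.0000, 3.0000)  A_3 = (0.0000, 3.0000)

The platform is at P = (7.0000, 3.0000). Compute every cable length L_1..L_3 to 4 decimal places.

(7.6158, 1.0000, 7.0000)

cable 1: Δx=-7.0000, Δy=3.0000; L_1 = √(Δx²+Δy²) = 7.6158
cable 2: Δx=1.0000, Δy=0.0000; L_2 = √(Δx²+Δy²) = 1.0000
cable 3: Δx=-7.0000, Δy=0.0000; L_3 = √(Δx²+Δy²) = 7.0000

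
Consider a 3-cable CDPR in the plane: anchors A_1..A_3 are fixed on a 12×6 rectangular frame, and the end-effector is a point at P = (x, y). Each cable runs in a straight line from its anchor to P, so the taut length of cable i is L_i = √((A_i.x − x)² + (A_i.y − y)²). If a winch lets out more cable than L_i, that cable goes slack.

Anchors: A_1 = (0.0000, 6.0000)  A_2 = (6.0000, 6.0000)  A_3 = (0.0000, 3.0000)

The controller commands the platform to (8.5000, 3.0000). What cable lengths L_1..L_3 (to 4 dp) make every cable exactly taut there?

L_1 = √((0.0000−8.5000)² + (6.0000−3.0000)²) = 9.0139
L_2 = √((6.0000−8.5000)² + (6.0000−3.0000)²) = 3.9051
L_3 = √((0.0000−8.5000)² + (3.0000−3.0000)²) = 8.5000

(9.0139, 3.9051, 8.5000)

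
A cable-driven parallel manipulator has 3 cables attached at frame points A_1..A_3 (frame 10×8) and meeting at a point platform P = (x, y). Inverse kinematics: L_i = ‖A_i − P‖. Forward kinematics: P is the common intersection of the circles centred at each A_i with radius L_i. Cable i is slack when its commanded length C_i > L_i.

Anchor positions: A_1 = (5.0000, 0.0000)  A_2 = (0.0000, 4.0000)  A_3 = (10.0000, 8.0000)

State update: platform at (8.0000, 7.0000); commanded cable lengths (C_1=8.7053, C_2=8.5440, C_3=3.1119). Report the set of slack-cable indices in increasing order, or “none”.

cable 1: L_1 = ‖A_1−P‖ = 7.6158;  C_1 = 8.7053 → slack
cable 2: L_2 = ‖A_2−P‖ = 8.5440;  C_2 = 8.5440 → taut
cable 3: L_3 = ‖A_3−P‖ = 2.2361;  C_3 = 3.1119 → slack

1, 3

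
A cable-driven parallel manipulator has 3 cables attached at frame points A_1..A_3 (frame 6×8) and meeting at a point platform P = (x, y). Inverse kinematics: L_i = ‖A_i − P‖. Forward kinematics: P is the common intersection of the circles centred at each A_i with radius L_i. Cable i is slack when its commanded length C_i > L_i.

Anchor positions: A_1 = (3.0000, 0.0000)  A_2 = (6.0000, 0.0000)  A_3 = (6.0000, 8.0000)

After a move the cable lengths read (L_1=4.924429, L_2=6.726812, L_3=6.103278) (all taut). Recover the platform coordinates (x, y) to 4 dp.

(1.0000, 4.5000)

circle eqns → linear via eq_j − eq_1; set c_j = A_j·A_j − L_j²
c_1 = 9.0000+0.0000−24.2500 = -15.2500
-6.0000·x + 0.0000·y = c_1−c_2 = -6.0000
-6.0000·x − 16.0000·y = c_1−c_3 = -78.0000
solve first two rows → x=1.0000, y=4.5000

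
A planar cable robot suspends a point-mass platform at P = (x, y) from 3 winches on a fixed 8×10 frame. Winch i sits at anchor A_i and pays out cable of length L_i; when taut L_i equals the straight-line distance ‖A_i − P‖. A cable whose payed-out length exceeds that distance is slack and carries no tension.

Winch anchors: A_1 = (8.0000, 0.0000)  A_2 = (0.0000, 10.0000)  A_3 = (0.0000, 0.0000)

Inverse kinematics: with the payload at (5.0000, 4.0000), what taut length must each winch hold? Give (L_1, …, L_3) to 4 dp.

(5.0000, 7.8102, 6.4031)

L_1: Δ = A_1−P = (3.0000, -4.0000) → ‖Δ‖ = √25.0000 = 5.0000
L_2: Δ = A_2−P = (-5.0000, 6.0000) → ‖Δ‖ = √61.0000 = 7.8102
L_3: Δ = A_3−P = (-5.0000, -4.0000) → ‖Δ‖ = √41.0000 = 6.4031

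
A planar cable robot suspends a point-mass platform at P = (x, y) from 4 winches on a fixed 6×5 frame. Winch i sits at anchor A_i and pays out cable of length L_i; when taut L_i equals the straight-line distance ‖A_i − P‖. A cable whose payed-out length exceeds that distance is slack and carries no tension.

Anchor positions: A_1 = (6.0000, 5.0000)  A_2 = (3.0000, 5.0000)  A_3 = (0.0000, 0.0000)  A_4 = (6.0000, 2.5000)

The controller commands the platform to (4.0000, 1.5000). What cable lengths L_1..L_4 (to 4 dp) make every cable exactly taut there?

(4.0311, 3.6401, 4.2720, 2.2361)

cable 1: Δx=2.0000, Δy=3.5000; L_1 = √(Δx²+Δy²) = 4.0311
cable 2: Δx=-1.0000, Δy=3.5000; L_2 = √(Δx²+Δy²) = 3.6401
cable 3: Δx=-4.0000, Δy=-1.5000; L_3 = √(Δx²+Δy²) = 4.2720
cable 4: Δx=2.0000, Δy=1.0000; L_4 = √(Δx²+Δy²) = 2.2361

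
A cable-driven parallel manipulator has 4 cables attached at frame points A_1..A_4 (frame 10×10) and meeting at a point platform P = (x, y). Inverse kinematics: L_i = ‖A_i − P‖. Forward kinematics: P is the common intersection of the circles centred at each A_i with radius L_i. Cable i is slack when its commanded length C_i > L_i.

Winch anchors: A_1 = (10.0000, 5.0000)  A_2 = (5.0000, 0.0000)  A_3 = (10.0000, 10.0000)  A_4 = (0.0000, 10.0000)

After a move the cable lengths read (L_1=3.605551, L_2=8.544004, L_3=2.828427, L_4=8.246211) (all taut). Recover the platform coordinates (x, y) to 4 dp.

(8.0000, 8.0000)

each cable: (A_i−P)·(A_i−P) = L_i²; let q_i = ‖A_i‖²−L_i²
q_1 = 100.0000+25.0000−13.0000 = 112.0000
row 1: 10.0000x + 10.0000y = 160.0000  (q_2=-48.0000)
row 2: 0.0000x − 10.0000y = -80.0000  (q_3=192.0000)
row 3: 20.0000x − 10.0000y = 80.0000  (q_4=32.0000)
Cramer on rows 1–2 → x = 8.0000, y = 8.0000
check cable 4: ‖A_4−P‖² = 68.0000 ≈ L_4² = 68.0000 ✓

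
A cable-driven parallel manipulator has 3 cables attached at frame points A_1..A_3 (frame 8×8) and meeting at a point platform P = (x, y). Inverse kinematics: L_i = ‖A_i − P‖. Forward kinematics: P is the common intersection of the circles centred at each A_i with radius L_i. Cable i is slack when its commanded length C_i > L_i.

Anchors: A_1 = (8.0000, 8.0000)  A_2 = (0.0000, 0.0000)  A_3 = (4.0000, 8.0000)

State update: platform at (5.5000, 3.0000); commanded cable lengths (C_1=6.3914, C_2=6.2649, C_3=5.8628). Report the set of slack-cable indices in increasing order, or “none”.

i=1: geometric 5.5902 vs commanded 6.3914 ⇒ slack
i=2: geometric 6.2650 vs commanded 6.2649 ⇒ taut
i=3: geometric 5.2202 vs commanded 5.8628 ⇒ slack

1, 3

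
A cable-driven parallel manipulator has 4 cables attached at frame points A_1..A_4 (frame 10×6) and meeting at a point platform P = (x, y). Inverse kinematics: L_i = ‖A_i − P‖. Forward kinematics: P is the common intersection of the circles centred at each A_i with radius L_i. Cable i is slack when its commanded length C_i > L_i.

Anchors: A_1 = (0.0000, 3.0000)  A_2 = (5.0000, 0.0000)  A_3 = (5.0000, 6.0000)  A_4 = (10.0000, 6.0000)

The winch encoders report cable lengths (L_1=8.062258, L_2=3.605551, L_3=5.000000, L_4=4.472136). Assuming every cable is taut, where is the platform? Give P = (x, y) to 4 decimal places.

(8.0000, 2.0000)

each cable: (A_i−P)·(A_i−P) = L_i²; let q_i = ‖A_i‖²−L_i²
q_1 = 0.0000+9.0000−65.0000 = -56.0000
row 1: -10.0000x + 6.0000y = -68.0000  (q_2=12.0000)
row 2: -10.0000x − 6.0000y = -92.0000  (q_3=36.0000)
row 3: -20.0000x − 6.0000y = -172.0000  (q_4=116.0000)
Cramer on rows 1–2 → x = 8.0000, y = 2.0000
check cable 4: ‖A_4−P‖² = 20.0000 ≈ L_4² = 20.0000 ✓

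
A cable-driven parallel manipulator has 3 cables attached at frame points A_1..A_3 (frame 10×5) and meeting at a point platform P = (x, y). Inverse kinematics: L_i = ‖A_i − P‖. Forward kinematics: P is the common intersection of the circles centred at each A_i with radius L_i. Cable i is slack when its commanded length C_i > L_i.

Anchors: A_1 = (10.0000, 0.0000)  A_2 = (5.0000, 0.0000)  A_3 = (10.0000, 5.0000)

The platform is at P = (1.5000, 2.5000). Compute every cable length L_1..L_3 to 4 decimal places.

(8.8600, 4.3012, 8.8600)

cable 1: Δx=8.5000, Δy=-2.5000; L_1 = √(Δx²+Δy²) = 8.8600
cable 2: Δx=3.5000, Δy=-2.5000; L_2 = √(Δx²+Δy²) = 4.3012
cable 3: Δx=8.5000, Δy=2.5000; L_3 = √(Δx²+Δy²) = 8.8600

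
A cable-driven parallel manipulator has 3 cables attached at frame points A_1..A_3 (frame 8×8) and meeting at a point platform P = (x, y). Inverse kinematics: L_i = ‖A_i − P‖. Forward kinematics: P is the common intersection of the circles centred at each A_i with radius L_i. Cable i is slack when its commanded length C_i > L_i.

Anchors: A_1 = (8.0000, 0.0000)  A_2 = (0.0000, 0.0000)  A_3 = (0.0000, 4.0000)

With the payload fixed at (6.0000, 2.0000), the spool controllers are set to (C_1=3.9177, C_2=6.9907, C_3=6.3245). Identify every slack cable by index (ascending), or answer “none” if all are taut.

cable 1: L_1 = ‖A_1−P‖ = 2.8284;  C_1 = 3.9177 → slack
cable 2: L_2 = ‖A_2−P‖ = 6.3246;  C_2 = 6.9907 → slack
cable 3: L_3 = ‖A_3−P‖ = 6.3246;  C_3 = 6.3245 → taut

1, 2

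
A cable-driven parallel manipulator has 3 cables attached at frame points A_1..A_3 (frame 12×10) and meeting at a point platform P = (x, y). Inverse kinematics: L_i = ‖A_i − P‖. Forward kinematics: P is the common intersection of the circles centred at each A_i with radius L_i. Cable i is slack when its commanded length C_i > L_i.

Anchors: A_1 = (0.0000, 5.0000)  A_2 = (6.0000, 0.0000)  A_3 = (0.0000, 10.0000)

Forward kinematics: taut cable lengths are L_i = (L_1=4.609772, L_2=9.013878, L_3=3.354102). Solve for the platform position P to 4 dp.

(3.0000, 8.5000)

expand ‖A_i−P‖²=L_i² and subtract eq 1 (k_i ≔ ‖A_i‖²−L_i²)
k_1 = 0.0000+25.0000−21.2500 = 3.7500
eq1−eq2 → [-12.0000  10.0000]·P = 49.0000
eq1−eq3 → [0.0000  -10.0000]·P = -85.0000
2×2 solve → P = (3.0000, 8.5000)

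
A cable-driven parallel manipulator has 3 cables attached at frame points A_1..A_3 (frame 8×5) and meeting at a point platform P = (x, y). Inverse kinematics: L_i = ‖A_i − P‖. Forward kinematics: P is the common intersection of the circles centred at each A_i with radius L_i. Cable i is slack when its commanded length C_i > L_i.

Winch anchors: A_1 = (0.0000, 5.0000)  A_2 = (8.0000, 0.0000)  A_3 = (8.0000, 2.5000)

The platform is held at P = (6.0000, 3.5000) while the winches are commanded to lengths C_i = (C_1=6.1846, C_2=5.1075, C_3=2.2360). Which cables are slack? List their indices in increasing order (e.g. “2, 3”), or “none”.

2

cable 1: L_1 = ‖A_1−P‖ = 6.1847;  C_1 = 6.1846 → taut
cable 2: L_2 = ‖A_2−P‖ = 4.0311;  C_2 = 5.1075 → slack
cable 3: L_3 = ‖A_3−P‖ = 2.2361;  C_3 = 2.2360 → taut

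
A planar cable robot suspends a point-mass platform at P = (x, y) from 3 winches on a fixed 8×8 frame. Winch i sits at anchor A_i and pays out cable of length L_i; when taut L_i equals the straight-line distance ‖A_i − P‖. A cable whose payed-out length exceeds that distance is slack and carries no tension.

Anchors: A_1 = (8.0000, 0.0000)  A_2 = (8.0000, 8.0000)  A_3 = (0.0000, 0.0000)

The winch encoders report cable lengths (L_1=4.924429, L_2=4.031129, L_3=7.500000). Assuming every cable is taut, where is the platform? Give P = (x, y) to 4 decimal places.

each cable: (A_i−P)·(A_i−P) = L_i²; let k_i = ‖A_i‖²−L_i²
k_1 = 64.0000+0.0000−24.2500 = 39.7500
row 1: 0.0000x − 16.0000y = -72.0000  (k_2=111.7500)
row 2: 16.0000x + 0.0000y = 96.0000  (k_3=-56.2500)
Cramer on rows 1–2 → x = 6.0000, y = 4.5000

(6.0000, 4.5000)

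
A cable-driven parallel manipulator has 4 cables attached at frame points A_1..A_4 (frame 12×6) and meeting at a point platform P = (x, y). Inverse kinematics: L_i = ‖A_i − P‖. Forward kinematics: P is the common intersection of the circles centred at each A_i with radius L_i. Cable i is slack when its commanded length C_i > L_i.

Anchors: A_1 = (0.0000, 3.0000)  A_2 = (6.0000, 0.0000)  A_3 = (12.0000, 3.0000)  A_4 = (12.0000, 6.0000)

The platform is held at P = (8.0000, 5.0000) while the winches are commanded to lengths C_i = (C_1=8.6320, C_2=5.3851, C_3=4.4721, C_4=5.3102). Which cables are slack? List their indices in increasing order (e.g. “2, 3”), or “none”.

1, 4

cable 1: √((-8.0000)²+(-2.0000)²)=8.2462, C_1=8.6320: slack
cable 2: √((-2.0000)²+(-5.0000)²)=5.3852, C_2=5.3851: taut
cable 3: √((4.0000)²+(-2.0000)²)=4.4721, C_3=4.4721: taut
cable 4: √((4.0000)²+(1.0000)²)=4.1231, C_4=5.3102: slack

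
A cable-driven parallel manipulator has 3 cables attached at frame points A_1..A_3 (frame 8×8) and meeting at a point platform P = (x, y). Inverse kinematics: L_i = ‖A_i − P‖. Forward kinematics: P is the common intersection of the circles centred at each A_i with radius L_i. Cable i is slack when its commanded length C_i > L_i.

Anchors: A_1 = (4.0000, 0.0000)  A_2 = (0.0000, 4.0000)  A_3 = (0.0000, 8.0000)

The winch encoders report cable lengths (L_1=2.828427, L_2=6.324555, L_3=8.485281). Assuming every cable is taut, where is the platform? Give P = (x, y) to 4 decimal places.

each cable: (A_i−P)·(A_i−P) = L_i²; let c_i = ‖A_i‖²−L_i²
c_1 = 16.0000+0.0000−8.0000 = 8.0000
row 1: 8.0000x − 8.0000y = 32.0000  (c_2=-24.0000)
row 2: 8.0000x − 16.0000y = 16.0000  (c_3=-8.0000)
Cramer on rows 1–2 → x = 6.0000, y = 2.0000

(6.0000, 2.0000)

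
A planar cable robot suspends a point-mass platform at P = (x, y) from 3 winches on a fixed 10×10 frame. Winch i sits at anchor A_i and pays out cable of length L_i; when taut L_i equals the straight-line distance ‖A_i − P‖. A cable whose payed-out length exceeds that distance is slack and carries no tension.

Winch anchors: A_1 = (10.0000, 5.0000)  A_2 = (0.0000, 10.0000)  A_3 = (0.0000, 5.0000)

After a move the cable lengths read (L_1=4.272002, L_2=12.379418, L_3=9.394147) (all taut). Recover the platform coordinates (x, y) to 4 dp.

(8.5000, 1.0000)

circle eqns → linear via eq_j − eq_1; set q_j = A_j·A_j − L_j²
q_1 = 100.0000+25.0000−18.2500 = 106.7500
20.0000·x − 10.0000·y = q_1−q_2 = 160.0000
20.0000·x + 0.0000·y = q_1−q_3 = 170.0000
solve first two rows → x=8.5000, y=1.0000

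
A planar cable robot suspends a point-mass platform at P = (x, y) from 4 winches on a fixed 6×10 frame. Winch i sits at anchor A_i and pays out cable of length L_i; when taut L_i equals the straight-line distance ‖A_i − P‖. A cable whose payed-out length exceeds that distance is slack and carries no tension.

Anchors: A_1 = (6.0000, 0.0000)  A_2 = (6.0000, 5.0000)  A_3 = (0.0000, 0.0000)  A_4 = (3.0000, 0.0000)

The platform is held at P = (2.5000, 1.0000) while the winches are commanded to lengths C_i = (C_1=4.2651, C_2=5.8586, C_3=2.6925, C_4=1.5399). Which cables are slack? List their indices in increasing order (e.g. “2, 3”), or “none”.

cable 1: √((3.5000)²+(-1.0000)²)=3.6401, C_1=4.2651: slack
cable 2: √((3.5000)²+(4.0000)²)=5.3151, C_2=5.8586: slack
cable 3: √((-2.5000)²+(-1.0000)²)=2.6926, C_3=2.6925: taut
cable 4: √((0.5000)²+(-1.0000)²)=1.1180, C_4=1.5399: slack

1, 2, 4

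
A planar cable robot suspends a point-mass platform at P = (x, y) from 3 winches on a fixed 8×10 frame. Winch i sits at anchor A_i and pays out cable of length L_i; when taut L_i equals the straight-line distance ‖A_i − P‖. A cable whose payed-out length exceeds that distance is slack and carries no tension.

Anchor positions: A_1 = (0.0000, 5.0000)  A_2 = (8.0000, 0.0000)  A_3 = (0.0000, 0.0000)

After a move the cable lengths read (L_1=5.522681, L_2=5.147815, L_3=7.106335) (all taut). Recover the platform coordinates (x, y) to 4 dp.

each cable: (A_i−P)·(A_i−P) = L_i²; let q_i = ‖A_i‖²−L_i²
q_1 = 0.0000+25.0000−30.5000 = -5.5000
row 1: -16.0000x + 10.0000y = -43.0000  (q_2=37.5000)
row 2: 0.0000x + 10.0000y = 45.0000  (q_3=-50.5000)
Cramer on rows 1–2 → x = 5.5000, y = 4.5000

(5.5000, 4.5000)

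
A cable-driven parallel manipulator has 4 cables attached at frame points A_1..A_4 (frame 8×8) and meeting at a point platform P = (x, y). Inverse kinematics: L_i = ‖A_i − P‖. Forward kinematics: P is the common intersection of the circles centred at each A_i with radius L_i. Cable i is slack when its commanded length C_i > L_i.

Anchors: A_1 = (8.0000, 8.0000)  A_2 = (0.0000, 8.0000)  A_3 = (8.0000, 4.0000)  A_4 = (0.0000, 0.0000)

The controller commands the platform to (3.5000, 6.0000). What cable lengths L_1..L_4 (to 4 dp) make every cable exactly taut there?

(4.9244, 4.0311, 4.9244, 6.9462)

L_1 = √((8.0000−3.5000)² + (8.0000−6.0000)²) = 4.9244
L_2 = √((0.0000−3.5000)² + (8.0000−6.0000)²) = 4.0311
L_3 = √((8.0000−3.5000)² + (4.0000−6.0000)²) = 4.9244
L_4 = √((0.0000−3.5000)² + (0.0000−6.0000)²) = 6.9462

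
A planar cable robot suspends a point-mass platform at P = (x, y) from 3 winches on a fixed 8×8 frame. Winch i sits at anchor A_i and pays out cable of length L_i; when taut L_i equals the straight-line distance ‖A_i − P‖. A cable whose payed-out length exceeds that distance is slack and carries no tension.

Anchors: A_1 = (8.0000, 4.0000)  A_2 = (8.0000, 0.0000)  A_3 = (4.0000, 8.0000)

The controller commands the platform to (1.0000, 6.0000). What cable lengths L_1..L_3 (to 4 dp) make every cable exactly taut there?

(7.2801, 9.2195, 3.6056)

cable 1: Δx=7.0000, Δy=-2.0000; L_1 = √(Δx²+Δy²) = 7.2801
cable 2: Δx=7.0000, Δy=-6.0000; L_2 = √(Δx²+Δy²) = 9.2195
cable 3: Δx=3.0000, Δy=2.0000; L_3 = √(Δx²+Δy²) = 3.6056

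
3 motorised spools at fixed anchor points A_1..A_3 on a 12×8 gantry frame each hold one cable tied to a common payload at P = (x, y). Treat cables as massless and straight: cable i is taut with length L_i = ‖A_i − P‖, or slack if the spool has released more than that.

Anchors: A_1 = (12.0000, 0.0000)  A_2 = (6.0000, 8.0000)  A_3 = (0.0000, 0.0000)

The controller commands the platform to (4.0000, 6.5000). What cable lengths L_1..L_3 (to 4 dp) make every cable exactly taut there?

L_1 = √((12.0000−4.0000)² + (0.0000−6.5000)²) = 10.3078
L_2 = √((6.0000−4.0000)² + (8.0000−6.5000)²) = 2.5000
L_3 = √((0.0000−4.0000)² + (0.0000−6.5000)²) = 7.6322

(10.3078, 2.5000, 7.6322)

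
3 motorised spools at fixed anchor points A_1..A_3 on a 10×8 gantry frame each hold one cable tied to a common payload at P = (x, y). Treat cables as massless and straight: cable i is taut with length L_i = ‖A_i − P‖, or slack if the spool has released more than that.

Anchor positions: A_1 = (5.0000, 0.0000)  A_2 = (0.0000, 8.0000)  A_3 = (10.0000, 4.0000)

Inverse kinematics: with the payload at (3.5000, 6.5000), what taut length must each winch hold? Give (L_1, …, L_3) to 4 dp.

cable 1: Δx=1.5000, Δy=-6.5000; L_1 = √(Δx²+Δy²) = 6.6708
cable 2: Δx=-3.5000, Δy=1.5000; L_2 = √(Δx²+Δy²) = 3.8079
cable 3: Δx=6.5000, Δy=-2.5000; L_3 = √(Δx²+Δy²) = 6.9642

(6.6708, 3.8079, 6.9642)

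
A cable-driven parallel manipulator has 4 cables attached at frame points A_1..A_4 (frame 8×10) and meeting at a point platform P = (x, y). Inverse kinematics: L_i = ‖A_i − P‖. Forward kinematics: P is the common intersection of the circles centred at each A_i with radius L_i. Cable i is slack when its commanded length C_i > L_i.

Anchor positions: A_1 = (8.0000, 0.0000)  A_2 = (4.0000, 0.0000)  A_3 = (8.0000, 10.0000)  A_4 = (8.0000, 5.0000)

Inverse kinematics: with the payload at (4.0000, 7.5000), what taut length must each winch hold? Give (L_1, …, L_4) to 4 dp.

(8.5000, 7.5000, 4.7170, 4.7170)

cable 1: Δx=4.0000, Δy=-7.5000; L_1 = √(Δx²+Δy²) = 8.5000
cable 2: Δx=0.0000, Δy=-7.5000; L_2 = √(Δx²+Δy²) = 7.5000
cable 3: Δx=4.0000, Δy=2.5000; L_3 = √(Δx²+Δy²) = 4.7170
cable 4: Δx=4.0000, Δy=-2.5000; L_4 = √(Δx²+Δy²) = 4.7170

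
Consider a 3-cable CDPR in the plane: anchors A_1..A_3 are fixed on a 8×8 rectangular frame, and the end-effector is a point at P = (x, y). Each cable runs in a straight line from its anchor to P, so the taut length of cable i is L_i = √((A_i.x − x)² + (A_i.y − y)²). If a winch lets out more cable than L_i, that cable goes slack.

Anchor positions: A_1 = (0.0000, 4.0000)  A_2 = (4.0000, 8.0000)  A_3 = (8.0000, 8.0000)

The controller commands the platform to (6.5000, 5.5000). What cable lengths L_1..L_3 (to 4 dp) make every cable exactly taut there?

cable 1: Δx=-6.5000, Δy=-1.5000; L_1 = √(Δx²+Δy²) = 6.6708
cable 2: Δx=-2.5000, Δy=2.5000; L_2 = √(Δx²+Δy²) = 3.5355
cable 3: Δx=1.5000, Δy=2.5000; L_3 = √(Δx²+Δy²) = 2.9155

(6.6708, 3.5355, 2.9155)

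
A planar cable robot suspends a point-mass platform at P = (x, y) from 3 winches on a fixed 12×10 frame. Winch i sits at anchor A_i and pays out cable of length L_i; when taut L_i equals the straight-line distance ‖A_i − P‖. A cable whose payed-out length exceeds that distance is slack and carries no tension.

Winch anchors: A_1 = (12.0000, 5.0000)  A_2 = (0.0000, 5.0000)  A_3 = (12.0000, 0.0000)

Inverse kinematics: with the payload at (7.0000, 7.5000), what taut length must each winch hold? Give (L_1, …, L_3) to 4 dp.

(5.5902, 7.4330, 9.0139)

L_1: Δ = A_1−P = (5.0000, -2.5000) → ‖Δ‖ = √31.2500 = 5.5902
L_2: Δ = A_2−P = (-7.0000, -2.5000) → ‖Δ‖ = √55.2500 = 7.4330
L_3: Δ = A_3−P = (5.0000, -7.5000) → ‖Δ‖ = √81.2500 = 9.0139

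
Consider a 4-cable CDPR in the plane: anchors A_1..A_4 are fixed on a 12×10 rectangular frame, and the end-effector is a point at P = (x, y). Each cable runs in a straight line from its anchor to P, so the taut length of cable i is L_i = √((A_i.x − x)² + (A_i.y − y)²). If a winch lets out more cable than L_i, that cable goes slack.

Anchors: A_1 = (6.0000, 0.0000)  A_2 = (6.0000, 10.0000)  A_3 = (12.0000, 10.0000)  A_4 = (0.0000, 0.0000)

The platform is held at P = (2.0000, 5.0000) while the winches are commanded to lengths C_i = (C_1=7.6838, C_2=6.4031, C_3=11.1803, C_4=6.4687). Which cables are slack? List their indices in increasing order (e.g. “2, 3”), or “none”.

cable 1: √((4.0000)²+(-5.0000)²)=6.4031, C_1=7.6838: slack
cable 2: √((4.0000)²+(5.0000)²)=6.4031, C_2=6.4031: taut
cable 3: √((10.0000)²+(5.0000)²)=11.1803, C_3=11.1803: taut
cable 4: √((-2.0000)²+(-5.0000)²)=5.3852, C_4=6.4687: slack

1, 4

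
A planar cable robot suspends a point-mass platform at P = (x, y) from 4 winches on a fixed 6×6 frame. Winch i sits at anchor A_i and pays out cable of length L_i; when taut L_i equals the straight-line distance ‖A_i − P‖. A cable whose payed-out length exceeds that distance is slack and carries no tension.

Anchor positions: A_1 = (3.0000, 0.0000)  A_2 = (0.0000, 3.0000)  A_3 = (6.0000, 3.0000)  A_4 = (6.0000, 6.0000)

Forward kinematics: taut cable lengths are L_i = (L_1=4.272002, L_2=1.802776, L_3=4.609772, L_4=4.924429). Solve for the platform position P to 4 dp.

expand ‖A_i−P‖²=L_i² and subtract eq 1 (k_i ≔ ‖A_i‖²−L_i²)
k_1 = 9.0000+0.0000−18.2500 = -9.2500
eq1−eq2 → [6.0000  -6.0000]·P = -15.0000
eq1−eq3 → [-6.0000  -6.0000]·P = -33.0000
eq1−eq4 → [-6.0000  -12.0000]·P = -57.0000
2×2 solve → P = (1.5000, 4.0000)
check cable 4: ‖A_4−P‖² = 24.2500 ≈ L_4² = 24.2500 ✓

(1.5000, 4.0000)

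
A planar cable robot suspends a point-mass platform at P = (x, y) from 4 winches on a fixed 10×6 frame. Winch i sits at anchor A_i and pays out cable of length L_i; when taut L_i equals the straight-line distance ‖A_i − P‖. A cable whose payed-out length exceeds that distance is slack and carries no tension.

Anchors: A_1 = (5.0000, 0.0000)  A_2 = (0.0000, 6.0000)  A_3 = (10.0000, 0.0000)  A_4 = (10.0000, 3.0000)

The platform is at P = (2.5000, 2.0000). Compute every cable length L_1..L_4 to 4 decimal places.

L_1: Δ = A_1−P = (2.5000, -2.0000) → ‖Δ‖ = √10.2500 = 3.2016
L_2: Δ = A_2−P = (-2.5000, 4.0000) → ‖Δ‖ = √22.2500 = 4.7170
L_3: Δ = A_3−P = (7.5000, -2.0000) → ‖Δ‖ = √60.2500 = 7.7621
L_4: Δ = A_4−P = (7.5000, 1.0000) → ‖Δ‖ = √57.2500 = 7.5664

(3.2016, 4.7170, 7.7621, 7.5664)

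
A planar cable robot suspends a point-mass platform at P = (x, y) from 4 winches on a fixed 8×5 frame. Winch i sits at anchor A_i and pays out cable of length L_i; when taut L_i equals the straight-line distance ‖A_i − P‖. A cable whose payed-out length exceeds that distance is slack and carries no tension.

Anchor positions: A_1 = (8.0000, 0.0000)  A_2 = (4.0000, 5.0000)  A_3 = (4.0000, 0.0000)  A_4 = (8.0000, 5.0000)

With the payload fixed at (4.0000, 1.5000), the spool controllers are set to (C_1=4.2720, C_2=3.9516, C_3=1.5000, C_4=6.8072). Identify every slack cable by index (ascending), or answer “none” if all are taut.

i=1: geometric 4.2720 vs commanded 4.2720 ⇒ taut
i=2: geometric 3.5000 vs commanded 3.9516 ⇒ slack
i=3: geometric 1.5000 vs commanded 1.5000 ⇒ taut
i=4: geometric 5.3151 vs commanded 6.8072 ⇒ slack

2, 4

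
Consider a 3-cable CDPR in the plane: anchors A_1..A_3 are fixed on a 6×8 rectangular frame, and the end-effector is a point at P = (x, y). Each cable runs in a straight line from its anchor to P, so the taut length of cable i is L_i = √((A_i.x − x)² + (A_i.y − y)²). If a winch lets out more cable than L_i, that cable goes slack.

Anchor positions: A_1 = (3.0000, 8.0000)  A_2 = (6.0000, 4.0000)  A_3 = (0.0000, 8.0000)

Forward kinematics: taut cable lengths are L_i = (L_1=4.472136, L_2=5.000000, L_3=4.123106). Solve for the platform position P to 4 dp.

(1.0000, 4.0000)

expand ‖A_i−P‖²=L_i² and subtract eq 1 (q_i ≔ ‖A_i‖²−L_i²)
q_1 = 9.0000+64.0000−20.0000 = 53.0000
eq1−eq2 → [-6.0000  8.0000]·P = 26.0000
eq1−eq3 → [6.0000  0.0000]·P = 6.0000
2×2 solve → P = (1.0000, 4.0000)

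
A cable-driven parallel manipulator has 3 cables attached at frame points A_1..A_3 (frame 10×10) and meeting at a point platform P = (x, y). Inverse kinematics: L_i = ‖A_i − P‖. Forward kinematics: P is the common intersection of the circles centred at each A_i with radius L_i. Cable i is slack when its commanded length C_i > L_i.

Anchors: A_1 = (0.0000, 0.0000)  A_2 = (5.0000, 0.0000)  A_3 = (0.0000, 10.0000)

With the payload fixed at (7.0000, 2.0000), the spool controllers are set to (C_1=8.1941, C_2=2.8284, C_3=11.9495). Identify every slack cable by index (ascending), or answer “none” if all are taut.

1, 3

cable 1: L_1 = ‖A_1−P‖ = 7.2801;  C_1 = 8.1941 → slack
cable 2: L_2 = ‖A_2−P‖ = 2.8284;  C_2 = 2.8284 → taut
cable 3: L_3 = ‖A_3−P‖ = 10.6301;  C_3 = 11.9495 → slack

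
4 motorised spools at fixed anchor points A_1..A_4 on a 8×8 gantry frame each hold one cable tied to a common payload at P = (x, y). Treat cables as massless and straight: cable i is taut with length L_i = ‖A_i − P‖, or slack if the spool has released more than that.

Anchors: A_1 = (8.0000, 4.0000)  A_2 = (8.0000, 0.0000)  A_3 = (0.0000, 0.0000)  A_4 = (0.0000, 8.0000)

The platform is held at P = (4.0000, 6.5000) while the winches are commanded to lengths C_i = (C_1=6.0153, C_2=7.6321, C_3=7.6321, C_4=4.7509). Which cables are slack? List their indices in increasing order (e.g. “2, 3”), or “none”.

cable 1: √((4.0000)²+(-2.5000)²)=4.7170, C_1=6.0153: slack
cable 2: √((4.0000)²+(-6.5000)²)=7.6322, C_2=7.6321: taut
cable 3: √((-4.0000)²+(-6.5000)²)=7.6322, C_3=7.6321: taut
cable 4: √((-4.0000)²+(1.5000)²)=4.2720, C_4=4.7509: slack

1, 4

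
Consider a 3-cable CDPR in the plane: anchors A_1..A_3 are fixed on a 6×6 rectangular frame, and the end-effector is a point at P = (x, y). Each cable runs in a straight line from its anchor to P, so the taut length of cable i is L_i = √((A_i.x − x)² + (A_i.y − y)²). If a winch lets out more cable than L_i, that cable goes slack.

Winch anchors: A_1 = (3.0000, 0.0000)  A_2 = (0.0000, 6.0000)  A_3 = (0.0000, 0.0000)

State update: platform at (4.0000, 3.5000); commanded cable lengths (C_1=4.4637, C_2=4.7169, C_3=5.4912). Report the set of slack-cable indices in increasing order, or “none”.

i=1: geometric 3.6401 vs commanded 4.4637 ⇒ slack
i=2: geometric 4.7170 vs commanded 4.7169 ⇒ taut
i=3: geometric 5.3151 vs commanded 5.4912 ⇒ slack

1, 3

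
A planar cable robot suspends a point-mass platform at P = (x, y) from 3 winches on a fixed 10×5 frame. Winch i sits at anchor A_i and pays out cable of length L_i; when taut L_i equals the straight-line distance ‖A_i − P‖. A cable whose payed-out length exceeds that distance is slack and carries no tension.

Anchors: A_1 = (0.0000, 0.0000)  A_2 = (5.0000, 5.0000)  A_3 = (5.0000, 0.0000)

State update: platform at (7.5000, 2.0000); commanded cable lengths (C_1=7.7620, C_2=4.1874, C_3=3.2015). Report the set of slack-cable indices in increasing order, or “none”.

2

cable 1: L_1 = ‖A_1−P‖ = 7.7621;  C_1 = 7.7620 → taut
cable 2: L_2 = ‖A_2−P‖ = 3.9051;  C_2 = 4.1874 → slack
cable 3: L_3 = ‖A_3−P‖ = 3.2016;  C_3 = 3.2015 → taut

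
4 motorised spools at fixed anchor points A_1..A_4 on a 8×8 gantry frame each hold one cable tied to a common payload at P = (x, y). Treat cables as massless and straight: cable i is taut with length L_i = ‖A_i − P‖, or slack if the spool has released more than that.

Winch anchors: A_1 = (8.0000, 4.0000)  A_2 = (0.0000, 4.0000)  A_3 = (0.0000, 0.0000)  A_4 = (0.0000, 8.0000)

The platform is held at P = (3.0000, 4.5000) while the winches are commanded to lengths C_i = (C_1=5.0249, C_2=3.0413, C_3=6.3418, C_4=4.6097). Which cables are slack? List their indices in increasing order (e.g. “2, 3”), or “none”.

3

cable 1: √((5.0000)²+(-0.5000)²)=5.0249, C_1=5.0249: taut
cable 2: √((-3.0000)²+(-0.5000)²)=3.0414, C_2=3.0413: taut
cable 3: √((-3.0000)²+(-4.5000)²)=5.4083, C_3=6.3418: slack
cable 4: √((-3.0000)²+(3.5000)²)=4.6098, C_4=4.6097: taut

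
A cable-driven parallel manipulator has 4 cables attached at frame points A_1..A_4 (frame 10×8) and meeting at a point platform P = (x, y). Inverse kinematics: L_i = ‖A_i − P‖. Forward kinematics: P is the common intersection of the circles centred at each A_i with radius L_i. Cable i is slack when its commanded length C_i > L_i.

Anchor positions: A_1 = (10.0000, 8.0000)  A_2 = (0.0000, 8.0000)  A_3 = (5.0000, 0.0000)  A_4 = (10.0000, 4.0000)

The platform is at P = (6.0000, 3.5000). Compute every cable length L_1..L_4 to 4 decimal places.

(6.0208, 7.5000, 3.6401, 4.0311)

L_1: Δ = A_1−P = (4.0000, 4.5000) → ‖Δ‖ = √36.2500 = 6.0208
L_2: Δ = A_2−P = (-6.0000, 4.5000) → ‖Δ‖ = √56.2500 = 7.5000
L_3: Δ = A_3−P = (-1.0000, -3.5000) → ‖Δ‖ = √13.2500 = 3.6401
L_4: Δ = A_4−P = (4.0000, 0.5000) → ‖Δ‖ = √16.2500 = 4.0311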